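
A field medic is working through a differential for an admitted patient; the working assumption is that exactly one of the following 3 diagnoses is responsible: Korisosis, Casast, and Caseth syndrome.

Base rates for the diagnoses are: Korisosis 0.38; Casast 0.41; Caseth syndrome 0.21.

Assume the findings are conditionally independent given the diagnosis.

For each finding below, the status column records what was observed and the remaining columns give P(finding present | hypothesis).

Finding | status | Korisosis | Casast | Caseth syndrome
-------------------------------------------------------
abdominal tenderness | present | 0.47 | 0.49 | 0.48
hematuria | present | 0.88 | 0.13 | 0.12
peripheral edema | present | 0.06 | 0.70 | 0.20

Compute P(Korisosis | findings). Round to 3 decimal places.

0.313

Multiply each prior by the joint likelihood of the evidence pattern:
  Korisosis: 0.38 × 0.47 × 0.88 × 0.06 = 0.0094301
  Casast: 0.41 × 0.49 × 0.13 × 0.70 = 0.018282
  Caseth syndrome: 0.21 × 0.48 × 0.12 × 0.20 = 0.0024192
Marginal likelihood of the evidence = 0.030131.
P(Korisosis | evidence) = 0.0094301 / 0.030131 ≈ 0.313.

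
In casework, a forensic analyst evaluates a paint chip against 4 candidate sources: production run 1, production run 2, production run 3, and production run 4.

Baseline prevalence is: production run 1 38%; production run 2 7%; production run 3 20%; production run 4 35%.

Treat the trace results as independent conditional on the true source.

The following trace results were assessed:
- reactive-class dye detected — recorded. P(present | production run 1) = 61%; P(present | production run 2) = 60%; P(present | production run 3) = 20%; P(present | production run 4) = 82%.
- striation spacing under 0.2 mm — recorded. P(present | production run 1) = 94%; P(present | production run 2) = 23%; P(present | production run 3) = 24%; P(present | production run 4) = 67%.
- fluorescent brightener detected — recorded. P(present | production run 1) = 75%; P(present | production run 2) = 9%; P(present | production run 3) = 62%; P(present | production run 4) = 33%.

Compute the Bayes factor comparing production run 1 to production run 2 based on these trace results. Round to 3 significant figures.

The Bayes factor is the ratio of the joint likelihoods of the trace result pattern under the two hypotheses.
  production run 1: 0.61 × 0.94 × 0.75 = 0.43005
  production run 2: 0.60 × 0.23 × 0.09 = 0.01242
Bayes factor = 0.43005 / 0.01242 ≈ 34.6

34.6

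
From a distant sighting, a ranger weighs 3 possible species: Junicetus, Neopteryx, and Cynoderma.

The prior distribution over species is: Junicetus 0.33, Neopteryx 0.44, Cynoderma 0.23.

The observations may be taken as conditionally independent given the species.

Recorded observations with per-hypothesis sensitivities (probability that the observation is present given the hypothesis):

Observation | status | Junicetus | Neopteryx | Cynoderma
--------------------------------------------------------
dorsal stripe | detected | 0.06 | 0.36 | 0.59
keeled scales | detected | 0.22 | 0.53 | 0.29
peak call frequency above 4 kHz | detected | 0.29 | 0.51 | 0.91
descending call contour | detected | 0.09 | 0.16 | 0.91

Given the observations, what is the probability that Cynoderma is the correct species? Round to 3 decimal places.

By Bayes' rule with conditional independence, the unnormalized weight for each hypothesis is prior × ∏ likelihoods:
  Junicetus: 0.33 × 0.06 × 0.22 × 0.29 × 0.09 = 0.00011369
  Neopteryx: 0.44 × 0.36 × 0.53 × 0.51 × 0.16 = 0.0068505
  Cynoderma: 0.23 × 0.59 × 0.29 × 0.91 × 0.91 = 0.032588
Marginal likelihood of the evidence = 0.039552.
P(Cynoderma | evidence) = 0.032588 / 0.039552 ≈ 0.824.

0.824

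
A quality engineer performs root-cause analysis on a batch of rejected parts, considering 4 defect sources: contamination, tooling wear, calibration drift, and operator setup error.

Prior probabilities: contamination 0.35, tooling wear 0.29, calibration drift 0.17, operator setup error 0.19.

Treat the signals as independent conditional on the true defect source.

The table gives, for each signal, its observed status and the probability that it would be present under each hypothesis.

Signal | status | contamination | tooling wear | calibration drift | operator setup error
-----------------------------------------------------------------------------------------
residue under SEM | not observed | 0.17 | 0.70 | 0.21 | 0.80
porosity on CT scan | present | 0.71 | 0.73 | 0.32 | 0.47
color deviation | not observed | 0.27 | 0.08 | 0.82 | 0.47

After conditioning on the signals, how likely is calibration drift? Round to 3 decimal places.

By Bayes' rule with conditional independence, the unnormalized weight for each hypothesis is prior × ∏ likelihoods (using 1 − P(present | H) for each absent signal):
  contamination: 0.35 × (1 − 0.17) × 0.71 × (1 − 0.27) = 0.15057
  tooling wear: 0.29 × (1 − 0.70) × 0.73 × (1 − 0.08) = 0.058429
  calibration drift: 0.17 × (1 − 0.21) × 0.32 × (1 − 0.82) = 0.0077357
  operator setup error: 0.19 × (1 − 0.80) × 0.47 × (1 − 0.47) = 0.0094658
Normalizing constant Z = 0.15057 + 0.058429 + 0.0077357 + 0.0094658 = 0.2262.
P(calibration drift | evidence) = 0.0077357 / 0.2262 ≈ 0.034.

0.034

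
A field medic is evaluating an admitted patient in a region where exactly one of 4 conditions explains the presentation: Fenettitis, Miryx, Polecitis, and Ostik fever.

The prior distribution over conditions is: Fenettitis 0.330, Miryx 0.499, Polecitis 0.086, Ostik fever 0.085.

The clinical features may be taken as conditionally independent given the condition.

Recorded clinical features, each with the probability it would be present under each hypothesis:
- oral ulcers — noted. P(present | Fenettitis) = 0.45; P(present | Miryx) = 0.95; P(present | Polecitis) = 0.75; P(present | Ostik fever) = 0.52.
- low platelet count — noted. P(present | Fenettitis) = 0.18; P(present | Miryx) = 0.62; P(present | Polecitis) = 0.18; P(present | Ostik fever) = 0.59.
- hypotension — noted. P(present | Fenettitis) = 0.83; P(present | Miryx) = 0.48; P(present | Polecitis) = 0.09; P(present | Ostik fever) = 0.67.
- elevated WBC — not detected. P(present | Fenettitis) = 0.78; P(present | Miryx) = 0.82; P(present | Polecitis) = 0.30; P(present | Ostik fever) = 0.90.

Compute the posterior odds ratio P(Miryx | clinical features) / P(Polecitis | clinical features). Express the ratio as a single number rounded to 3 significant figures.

Posterior odds equal prior odds times the likelihood ratio; only the two competing hypotheses matter (using 1 − P(present | H) for each absent clinical feature).
  Miryx: 0.499 × 0.95 × 0.62 × 0.48 × (1 − 0.82) = 0.025394
  Polecitis: 0.086 × 0.75 × 0.18 × 0.09 × (1 − 0.30) = 0.00073143
Posterior odds = 0.025394 / 0.00073143 ≈ 34.7.

34.7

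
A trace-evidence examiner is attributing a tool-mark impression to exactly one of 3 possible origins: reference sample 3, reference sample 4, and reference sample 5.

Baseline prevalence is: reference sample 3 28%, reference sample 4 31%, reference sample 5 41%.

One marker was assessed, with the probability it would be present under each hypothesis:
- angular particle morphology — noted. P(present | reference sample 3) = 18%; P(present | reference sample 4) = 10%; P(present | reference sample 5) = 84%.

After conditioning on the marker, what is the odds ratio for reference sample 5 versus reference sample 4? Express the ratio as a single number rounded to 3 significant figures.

11.1

The normalizing constant cancels in an odds ratio, so compute prior × likelihood for the two hypotheses only:
  reference sample 5: 0.41 × 0.84 = 0.3444
  reference sample 4: 0.31 × 0.10 = 0.031
Odds(reference sample 5 : reference sample 4) = 0.3444 / 0.031 ≈ 11.1.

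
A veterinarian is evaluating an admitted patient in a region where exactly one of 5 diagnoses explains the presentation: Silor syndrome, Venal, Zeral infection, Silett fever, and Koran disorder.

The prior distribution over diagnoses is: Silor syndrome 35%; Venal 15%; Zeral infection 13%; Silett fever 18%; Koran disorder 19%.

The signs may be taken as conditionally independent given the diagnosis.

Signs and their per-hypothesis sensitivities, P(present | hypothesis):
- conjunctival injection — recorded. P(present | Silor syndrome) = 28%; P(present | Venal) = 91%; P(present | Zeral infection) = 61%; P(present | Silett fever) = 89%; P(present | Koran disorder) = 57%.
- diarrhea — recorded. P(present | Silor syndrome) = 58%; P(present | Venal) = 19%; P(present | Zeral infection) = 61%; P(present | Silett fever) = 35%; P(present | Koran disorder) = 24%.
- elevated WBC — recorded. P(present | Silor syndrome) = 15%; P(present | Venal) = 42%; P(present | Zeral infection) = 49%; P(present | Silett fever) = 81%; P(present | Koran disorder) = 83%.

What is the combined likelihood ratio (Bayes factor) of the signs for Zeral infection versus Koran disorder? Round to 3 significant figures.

1.61

Take the product of per-sign likelihoods under each hypothesis, then divide.
  Zeral infection: 0.61 × 0.61 × 0.49 = 0.18233
  Koran disorder: 0.57 × 0.24 × 0.83 = 0.11354
Bayes factor = 0.18233 / 0.11354 ≈ 1.61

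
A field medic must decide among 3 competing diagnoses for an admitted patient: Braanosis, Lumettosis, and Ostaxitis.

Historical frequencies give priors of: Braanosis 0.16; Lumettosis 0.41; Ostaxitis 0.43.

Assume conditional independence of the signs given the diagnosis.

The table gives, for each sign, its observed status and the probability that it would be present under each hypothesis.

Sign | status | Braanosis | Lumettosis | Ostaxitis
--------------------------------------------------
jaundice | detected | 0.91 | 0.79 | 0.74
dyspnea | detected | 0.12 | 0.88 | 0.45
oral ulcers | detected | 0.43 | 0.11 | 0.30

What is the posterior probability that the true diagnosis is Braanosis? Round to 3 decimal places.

By Bayes' rule with conditional independence, the unnormalized weight for each hypothesis is prior × ∏ likelihoods:
  Braanosis: 0.16 × 0.91 × 0.12 × 0.43 = 0.007513
  Lumettosis: 0.41 × 0.79 × 0.88 × 0.11 = 0.031354
  Ostaxitis: 0.43 × 0.74 × 0.45 × 0.30 = 0.042957
Normalizing constant Z = 0.007513 + 0.031354 + 0.042957 = 0.081823.
P(Braanosis | evidence) = 0.007513 / 0.081823 ≈ 0.092.

0.092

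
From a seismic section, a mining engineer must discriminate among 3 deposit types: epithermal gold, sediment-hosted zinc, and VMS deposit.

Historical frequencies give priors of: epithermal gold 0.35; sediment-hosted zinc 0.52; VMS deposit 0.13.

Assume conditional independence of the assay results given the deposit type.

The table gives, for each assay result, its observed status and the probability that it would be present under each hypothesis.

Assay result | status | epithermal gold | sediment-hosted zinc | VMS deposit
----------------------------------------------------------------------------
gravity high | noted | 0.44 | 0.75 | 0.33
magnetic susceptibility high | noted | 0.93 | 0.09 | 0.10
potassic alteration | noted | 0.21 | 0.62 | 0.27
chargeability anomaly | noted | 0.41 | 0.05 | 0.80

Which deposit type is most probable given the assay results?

epithermal gold

For each hypothesis, the unnormalized posterior weight is prior × product of the assay result likelihoods:
  epithermal gold: 0.35 × 0.44 × 0.93 × 0.21 × 0.41 = 0.012331
  sediment-hosted zinc: 0.52 × 0.75 × 0.09 × 0.62 × 0.05 = 0.0010881
  VMS deposit: 0.13 × 0.33 × 0.10 × 0.27 × 0.80 = 0.00092664
Marginal likelihood of the evidence = 0.014346.
P(epithermal gold | evidence) ≈ 0.012331 / 0.014346 ≈ 0.860
P(sediment-hosted zinc | evidence) ≈ 0.0010881 / 0.014346 ≈ 0.076
P(VMS deposit | evidence) ≈ 0.00092664 / 0.014346 ≈ 0.065
The largest is 0.860, so epithermal gold is most probable.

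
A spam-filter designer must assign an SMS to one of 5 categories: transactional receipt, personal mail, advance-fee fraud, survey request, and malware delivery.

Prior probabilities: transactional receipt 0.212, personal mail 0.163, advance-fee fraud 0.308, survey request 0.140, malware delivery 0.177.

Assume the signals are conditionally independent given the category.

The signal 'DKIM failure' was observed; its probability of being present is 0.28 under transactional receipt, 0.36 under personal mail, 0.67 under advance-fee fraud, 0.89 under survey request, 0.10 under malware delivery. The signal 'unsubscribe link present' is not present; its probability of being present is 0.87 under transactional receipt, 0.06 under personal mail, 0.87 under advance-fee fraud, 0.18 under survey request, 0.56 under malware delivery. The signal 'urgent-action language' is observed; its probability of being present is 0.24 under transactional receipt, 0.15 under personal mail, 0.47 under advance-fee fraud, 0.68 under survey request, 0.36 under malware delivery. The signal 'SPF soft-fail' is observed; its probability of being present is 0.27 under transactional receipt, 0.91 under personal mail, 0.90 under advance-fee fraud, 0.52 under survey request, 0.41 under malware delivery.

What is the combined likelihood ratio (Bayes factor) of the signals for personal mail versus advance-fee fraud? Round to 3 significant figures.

1.25

Take the product of per-signal likelihoods under each hypothesis (using 1 − P(present | H) for each absent signal), then divide.
  personal mail: 0.36 × (1 − 0.06) × 0.15 × 0.91 = 0.046192
  advance-fee fraud: 0.67 × (1 − 0.87) × 0.47 × 0.90 = 0.036843
Bayes factor = 0.046192 / 0.036843 ≈ 1.25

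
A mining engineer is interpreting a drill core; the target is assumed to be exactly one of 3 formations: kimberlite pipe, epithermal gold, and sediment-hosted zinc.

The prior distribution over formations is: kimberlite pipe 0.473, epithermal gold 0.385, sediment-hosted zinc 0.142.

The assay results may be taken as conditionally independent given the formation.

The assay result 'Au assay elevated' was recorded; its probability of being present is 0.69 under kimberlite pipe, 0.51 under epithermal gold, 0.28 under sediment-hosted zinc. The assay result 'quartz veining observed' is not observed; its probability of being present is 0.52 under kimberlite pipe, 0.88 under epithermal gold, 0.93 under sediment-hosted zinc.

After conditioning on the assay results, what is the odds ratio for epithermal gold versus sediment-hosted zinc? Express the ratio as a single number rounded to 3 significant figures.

8.47

The normalizing constant cancels in an odds ratio, so compute prior × likelihood for the two hypotheses only (using 1 − P(present | H) for each absent assay result):
  epithermal gold: 0.385 × 0.51 × (1 − 0.88) = 0.023562
  sediment-hosted zinc: 0.142 × 0.28 × (1 − 0.93) = 0.0027832
Posterior odds = 0.023562 / 0.0027832 ≈ 8.47.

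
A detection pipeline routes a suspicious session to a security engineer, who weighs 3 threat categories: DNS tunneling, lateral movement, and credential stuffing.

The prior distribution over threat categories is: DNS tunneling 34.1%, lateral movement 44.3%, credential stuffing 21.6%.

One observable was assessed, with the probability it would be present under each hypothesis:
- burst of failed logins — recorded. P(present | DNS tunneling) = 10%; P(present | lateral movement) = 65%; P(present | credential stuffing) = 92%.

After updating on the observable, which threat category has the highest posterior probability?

For each hypothesis, the unnormalized posterior weight is prior × likelihood:
  DNS tunneling: 0.341 × 0.10 = 0.0341
  lateral movement: 0.443 × 0.65 = 0.28795
  credential stuffing: 0.216 × 0.92 = 0.19872
The unnormalized weights sum to 0.52077.
P(DNS tunneling | evidence) ≈ 0.0341 / 0.52077 ≈ 0.065
P(lateral movement | evidence) ≈ 0.28795 / 0.52077 ≈ 0.553
P(credential stuffing | evidence) ≈ 0.19872 / 0.52077 ≈ 0.382
The largest is 0.553, so lateral movement is most probable.

lateral movement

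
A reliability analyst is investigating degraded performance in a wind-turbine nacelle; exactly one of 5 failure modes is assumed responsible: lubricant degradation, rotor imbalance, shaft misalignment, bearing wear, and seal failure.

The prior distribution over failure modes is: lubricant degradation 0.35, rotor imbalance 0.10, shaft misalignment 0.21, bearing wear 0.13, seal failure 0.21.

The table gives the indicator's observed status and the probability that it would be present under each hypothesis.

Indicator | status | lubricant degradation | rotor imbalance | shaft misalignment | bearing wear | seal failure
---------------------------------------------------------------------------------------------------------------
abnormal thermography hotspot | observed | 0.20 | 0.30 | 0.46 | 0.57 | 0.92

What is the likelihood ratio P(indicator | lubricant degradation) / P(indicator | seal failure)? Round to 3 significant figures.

The Bayes factor is the ratio of the two likelihoods.
  lubricant degradation: 0.2
  seal failure: 0.92
Bayes factor = 0.2 / 0.92 ≈ 0.217

0.217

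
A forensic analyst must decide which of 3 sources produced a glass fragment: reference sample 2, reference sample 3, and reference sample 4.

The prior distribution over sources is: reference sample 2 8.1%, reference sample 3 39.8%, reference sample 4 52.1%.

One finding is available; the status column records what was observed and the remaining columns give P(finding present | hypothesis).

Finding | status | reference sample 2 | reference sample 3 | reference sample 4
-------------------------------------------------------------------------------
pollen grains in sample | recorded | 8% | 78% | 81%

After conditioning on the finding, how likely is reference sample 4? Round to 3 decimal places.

For each hypothesis, the unnormalized posterior weight is prior × likelihood:
  reference sample 2: 0.081 × 0.08 = 0.00648
  reference sample 3: 0.398 × 0.78 = 0.31044
  reference sample 4: 0.521 × 0.81 = 0.42201
Marginal likelihood of the evidence = 0.73893.
P(reference sample 4 | evidence) = 0.42201 / 0.73893 ≈ 0.571.

0.571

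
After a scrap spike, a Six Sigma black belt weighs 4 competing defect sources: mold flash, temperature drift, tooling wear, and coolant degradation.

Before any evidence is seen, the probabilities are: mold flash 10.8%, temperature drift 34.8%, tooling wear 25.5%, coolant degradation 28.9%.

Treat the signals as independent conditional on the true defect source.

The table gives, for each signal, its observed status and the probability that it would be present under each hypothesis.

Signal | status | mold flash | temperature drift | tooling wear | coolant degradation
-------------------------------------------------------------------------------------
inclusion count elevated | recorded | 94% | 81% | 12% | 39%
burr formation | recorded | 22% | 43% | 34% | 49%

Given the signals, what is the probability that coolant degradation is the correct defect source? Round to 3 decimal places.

0.264

By Bayes' rule with conditional independence, the unnormalized weight for each hypothesis is prior × ∏ likelihoods:
  mold flash: 0.108 × 0.94 × 0.22 = 0.022334
  temperature drift: 0.348 × 0.81 × 0.43 = 0.12121
  tooling wear: 0.255 × 0.12 × 0.34 = 0.010404
  coolant degradation: 0.289 × 0.39 × 0.49 = 0.055228
Normalizing constant Z = 0.022334 + 0.12121 + 0.010404 + 0.055228 = 0.20917.
P(coolant degradation | evidence) = 0.055228 / 0.20917 ≈ 0.264.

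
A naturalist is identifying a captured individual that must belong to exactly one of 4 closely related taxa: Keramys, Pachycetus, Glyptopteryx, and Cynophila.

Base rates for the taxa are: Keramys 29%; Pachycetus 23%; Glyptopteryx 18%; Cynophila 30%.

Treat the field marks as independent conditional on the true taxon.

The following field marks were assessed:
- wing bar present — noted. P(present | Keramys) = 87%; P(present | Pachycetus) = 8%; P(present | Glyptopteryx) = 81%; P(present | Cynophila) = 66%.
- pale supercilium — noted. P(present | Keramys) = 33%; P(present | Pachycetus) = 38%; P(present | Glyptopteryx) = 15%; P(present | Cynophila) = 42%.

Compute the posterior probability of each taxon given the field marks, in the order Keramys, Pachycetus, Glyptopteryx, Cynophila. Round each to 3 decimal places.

For each hypothesis, the unnormalized posterior weight is prior × product of the field mark likelihoods:
  Keramys: 0.29 × 0.87 × 0.33 = 0.083259
  Pachycetus: 0.23 × 0.08 × 0.38 = 0.006992
  Glyptopteryx: 0.18 × 0.81 × 0.15 = 0.02187
  Cynophila: 0.30 × 0.66 × 0.42 = 0.08316
Normalizing constant Z = 0.083259 + 0.006992 + 0.02187 + 0.08316 = 0.19528.
P(Keramys | evidence) = 0.083259 / 0.19528 ≈ 0.426
P(Pachycetus | evidence) = 0.006992 / 0.19528 ≈ 0.036
P(Glyptopteryx | evidence) = 0.02187 / 0.19528 ≈ 0.112
P(Cynophila | evidence) = 0.08316 / 0.19528 ≈ 0.426

0.426, 0.036, 0.112, 0.426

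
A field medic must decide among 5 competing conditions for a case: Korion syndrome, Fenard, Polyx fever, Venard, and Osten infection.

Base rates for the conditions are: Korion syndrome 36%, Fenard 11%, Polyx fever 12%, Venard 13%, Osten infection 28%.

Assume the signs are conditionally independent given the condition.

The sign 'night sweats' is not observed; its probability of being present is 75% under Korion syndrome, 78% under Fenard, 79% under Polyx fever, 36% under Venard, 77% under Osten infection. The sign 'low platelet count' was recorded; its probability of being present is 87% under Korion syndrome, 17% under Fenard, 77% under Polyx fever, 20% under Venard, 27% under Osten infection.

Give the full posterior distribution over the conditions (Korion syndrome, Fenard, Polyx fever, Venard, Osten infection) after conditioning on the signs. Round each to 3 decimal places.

0.576, 0.030, 0.143, 0.122, 0.128

Multiply each prior by the joint likelihood of the sign pattern (using 1 − P(present | H) for each absent sign):
  Korion syndrome: 0.36 × (1 − 0.75) × 0.87 = 0.0783
  Fenard: 0.11 × (1 − 0.78) × 0.17 = 0.004114
  Polyx fever: 0.12 × (1 − 0.79) × 0.77 = 0.019404
  Venard: 0.13 × (1 − 0.36) × 0.20 = 0.01664
  Osten infection: 0.28 × (1 − 0.77) × 0.27 = 0.017388
The unnormalized weights sum to 0.13585.
P(Korion syndrome | evidence) = 0.0783 / 0.13585 ≈ 0.576
P(Fenard | evidence) = 0.004114 / 0.13585 ≈ 0.030
P(Polyx fever | evidence) = 0.019404 / 0.13585 ≈ 0.143
P(Venard | evidence) = 0.01664 / 0.13585 ≈ 0.122
P(Osten infection | evidence) = 0.017388 / 0.13585 ≈ 0.128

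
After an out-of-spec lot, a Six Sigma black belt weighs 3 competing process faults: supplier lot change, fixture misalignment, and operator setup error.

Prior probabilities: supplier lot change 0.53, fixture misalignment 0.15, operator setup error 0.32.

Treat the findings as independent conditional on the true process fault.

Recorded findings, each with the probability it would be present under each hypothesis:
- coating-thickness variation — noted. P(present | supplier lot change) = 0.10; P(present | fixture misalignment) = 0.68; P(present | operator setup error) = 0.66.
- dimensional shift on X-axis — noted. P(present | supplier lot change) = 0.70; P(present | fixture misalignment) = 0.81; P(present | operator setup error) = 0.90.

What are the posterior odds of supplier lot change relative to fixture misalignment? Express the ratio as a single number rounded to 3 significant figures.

Posterior odds equal prior odds times the likelihood ratio; only the two competing hypotheses matter.
  supplier lot change: 0.53 × 0.10 × 0.70 = 0.0371
  fixture misalignment: 0.15 × 0.68 × 0.81 = 0.08262
Odds(supplier lot change : fixture misalignment) = 0.0371 / 0.08262 ≈ 0.449.

0.449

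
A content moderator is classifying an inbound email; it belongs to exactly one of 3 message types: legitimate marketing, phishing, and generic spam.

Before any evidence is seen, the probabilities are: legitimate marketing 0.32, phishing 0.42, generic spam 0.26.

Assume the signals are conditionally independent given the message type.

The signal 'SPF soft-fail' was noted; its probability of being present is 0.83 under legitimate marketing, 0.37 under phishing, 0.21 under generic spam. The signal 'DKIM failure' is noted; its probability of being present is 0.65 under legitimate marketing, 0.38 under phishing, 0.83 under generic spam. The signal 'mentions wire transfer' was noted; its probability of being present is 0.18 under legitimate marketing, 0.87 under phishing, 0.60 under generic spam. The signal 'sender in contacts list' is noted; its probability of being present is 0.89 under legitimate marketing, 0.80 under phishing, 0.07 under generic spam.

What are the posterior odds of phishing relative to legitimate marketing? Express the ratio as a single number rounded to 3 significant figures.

The normalizing constant cancels in an odds ratio, so compute prior × likelihood for the two hypotheses only:
  phishing: 0.42 × 0.37 × 0.38 × 0.87 × 0.80 = 0.0411
  legitimate marketing: 0.32 × 0.83 × 0.65 × 0.18 × 0.89 = 0.027657
Odds(phishing : legitimate marketing) = 0.0411 / 0.027657 ≈ 1.49.

1.49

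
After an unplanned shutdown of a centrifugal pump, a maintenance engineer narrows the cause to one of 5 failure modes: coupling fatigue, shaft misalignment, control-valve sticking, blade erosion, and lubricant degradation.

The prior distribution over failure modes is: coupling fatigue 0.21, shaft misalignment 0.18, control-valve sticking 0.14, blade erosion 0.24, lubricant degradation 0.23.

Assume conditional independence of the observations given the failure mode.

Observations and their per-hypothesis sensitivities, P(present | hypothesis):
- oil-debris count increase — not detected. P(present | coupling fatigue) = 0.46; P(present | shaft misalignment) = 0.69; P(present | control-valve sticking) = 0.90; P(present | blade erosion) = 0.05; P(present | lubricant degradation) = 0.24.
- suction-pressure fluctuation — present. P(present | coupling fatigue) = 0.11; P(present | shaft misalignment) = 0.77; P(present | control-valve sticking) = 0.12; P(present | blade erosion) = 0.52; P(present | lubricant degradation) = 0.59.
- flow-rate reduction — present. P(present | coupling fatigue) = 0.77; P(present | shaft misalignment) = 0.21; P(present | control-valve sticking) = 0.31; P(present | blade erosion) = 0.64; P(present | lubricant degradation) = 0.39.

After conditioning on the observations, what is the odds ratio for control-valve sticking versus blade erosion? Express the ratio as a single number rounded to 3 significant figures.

Posterior odds equal prior odds times the likelihood ratio; only the two competing hypotheses matter (using 1 − P(present | H) for each absent observation).
  control-valve sticking: 0.14 × (1 − 0.90) × 0.12 × 0.31 = 0.0005208
  blade erosion: 0.24 × (1 − 0.05) × 0.52 × 0.64 = 0.075878
Odds(control-valve sticking : blade erosion) = 0.0005208 / 0.075878 ≈ 0.00686.

0.00686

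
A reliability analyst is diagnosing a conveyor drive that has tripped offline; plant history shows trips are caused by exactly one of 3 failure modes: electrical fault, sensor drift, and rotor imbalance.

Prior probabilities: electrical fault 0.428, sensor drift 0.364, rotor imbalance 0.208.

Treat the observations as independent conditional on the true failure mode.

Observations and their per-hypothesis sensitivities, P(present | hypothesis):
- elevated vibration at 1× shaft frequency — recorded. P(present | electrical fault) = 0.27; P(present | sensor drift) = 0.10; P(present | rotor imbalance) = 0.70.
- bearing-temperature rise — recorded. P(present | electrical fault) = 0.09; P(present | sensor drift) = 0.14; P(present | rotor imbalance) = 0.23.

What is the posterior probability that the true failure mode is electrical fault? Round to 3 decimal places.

Multiply each prior by the joint likelihood of the evidence pattern:
  electrical fault: 0.428 × 0.27 × 0.09 = 0.0104
  sensor drift: 0.364 × 0.10 × 0.14 = 0.005096
  rotor imbalance: 0.208 × 0.70 × 0.23 = 0.033488
Normalizing constant Z = 0.0104 + 0.005096 + 0.033488 = 0.048984.
P(electrical fault | evidence) = 0.0104 / 0.048984 ≈ 0.212.

0.212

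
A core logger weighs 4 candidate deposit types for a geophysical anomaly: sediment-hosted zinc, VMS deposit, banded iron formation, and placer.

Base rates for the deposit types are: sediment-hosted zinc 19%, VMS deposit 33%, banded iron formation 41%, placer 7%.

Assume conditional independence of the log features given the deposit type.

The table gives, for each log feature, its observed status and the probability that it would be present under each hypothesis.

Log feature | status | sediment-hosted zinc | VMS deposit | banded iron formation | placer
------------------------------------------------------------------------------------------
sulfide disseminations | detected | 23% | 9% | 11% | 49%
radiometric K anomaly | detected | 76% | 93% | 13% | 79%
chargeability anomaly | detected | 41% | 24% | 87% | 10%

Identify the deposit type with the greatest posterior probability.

Multiply each prior by the joint likelihood of the log feature pattern:
  sediment-hosted zinc: 0.19 × 0.23 × 0.76 × 0.41 = 0.013617
  VMS deposit: 0.33 × 0.09 × 0.93 × 0.24 = 0.006629
  banded iron formation: 0.41 × 0.11 × 0.13 × 0.87 = 0.0051008
  placer: 0.07 × 0.49 × 0.79 × 0.10 = 0.0027097
Normalizing constant Z = 0.013617 + 0.006629 + 0.0051008 + 0.0027097 = 0.028056.
P(sediment-hosted zinc | evidence) ≈ 0.013617 / 0.028056 ≈ 0.485
P(VMS deposit | evidence) ≈ 0.006629 / 0.028056 ≈ 0.236
P(banded iron formation | evidence) ≈ 0.0051008 / 0.028056 ≈ 0.182
P(placer | evidence) ≈ 0.0027097 / 0.028056 ≈ 0.097
The largest is 0.485, so sediment-hosted zinc is most probable.

sediment-hosted zinc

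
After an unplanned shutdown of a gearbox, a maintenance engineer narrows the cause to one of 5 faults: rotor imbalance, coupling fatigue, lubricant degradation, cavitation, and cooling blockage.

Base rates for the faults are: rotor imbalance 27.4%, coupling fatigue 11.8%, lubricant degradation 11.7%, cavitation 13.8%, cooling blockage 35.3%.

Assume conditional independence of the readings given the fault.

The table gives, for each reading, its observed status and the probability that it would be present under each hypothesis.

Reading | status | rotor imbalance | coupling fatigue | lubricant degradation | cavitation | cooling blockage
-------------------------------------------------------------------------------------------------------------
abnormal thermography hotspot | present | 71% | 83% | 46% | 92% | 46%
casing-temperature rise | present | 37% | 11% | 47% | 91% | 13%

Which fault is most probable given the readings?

cavitation

Multiply each prior by the joint likelihood of the reading pattern:
  rotor imbalance: 0.274 × 0.71 × 0.37 = 0.07198
  coupling fatigue: 0.118 × 0.83 × 0.11 = 0.010773
  lubricant degradation: 0.117 × 0.46 × 0.47 = 0.025295
  cavitation: 0.138 × 0.92 × 0.91 = 0.11553
  cooling blockage: 0.353 × 0.46 × 0.13 = 0.021109
Normalizing constant Z = 0.07198 + 0.010773 + 0.025295 + 0.11553 + 0.021109 = 0.24469.
P(rotor imbalance | evidence) ≈ 0.07198 / 0.24469 ≈ 0.294
P(coupling fatigue | evidence) ≈ 0.010773 / 0.24469 ≈ 0.044
P(lubricant degradation | evidence) ≈ 0.025295 / 0.24469 ≈ 0.103
P(cavitation | evidence) ≈ 0.11553 / 0.24469 ≈ 0.472
P(cooling blockage | evidence) ≈ 0.021109 / 0.24469 ≈ 0.086
The largest is 0.472, so cavitation is most probable.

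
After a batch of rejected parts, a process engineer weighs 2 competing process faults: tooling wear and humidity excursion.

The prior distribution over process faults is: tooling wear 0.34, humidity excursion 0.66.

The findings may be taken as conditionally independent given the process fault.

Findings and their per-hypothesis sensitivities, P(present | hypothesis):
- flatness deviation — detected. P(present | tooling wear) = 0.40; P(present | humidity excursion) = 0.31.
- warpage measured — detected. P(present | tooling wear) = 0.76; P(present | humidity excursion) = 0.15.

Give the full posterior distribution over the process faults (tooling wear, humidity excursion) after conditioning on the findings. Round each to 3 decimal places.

By Bayes' rule with conditional independence, the unnormalized weight for each hypothesis is prior × ∏ likelihoods:
  tooling wear: 0.34 × 0.40 × 0.76 = 0.10336
  humidity excursion: 0.66 × 0.31 × 0.15 = 0.03069
Normalizing constant Z = 0.10336 + 0.03069 = 0.13405.
P(tooling wear | evidence) = 0.10336 / 0.13405 ≈ 0.771
P(humidity excursion | evidence) = 0.03069 / 0.13405 ≈ 0.229

0.771, 0.229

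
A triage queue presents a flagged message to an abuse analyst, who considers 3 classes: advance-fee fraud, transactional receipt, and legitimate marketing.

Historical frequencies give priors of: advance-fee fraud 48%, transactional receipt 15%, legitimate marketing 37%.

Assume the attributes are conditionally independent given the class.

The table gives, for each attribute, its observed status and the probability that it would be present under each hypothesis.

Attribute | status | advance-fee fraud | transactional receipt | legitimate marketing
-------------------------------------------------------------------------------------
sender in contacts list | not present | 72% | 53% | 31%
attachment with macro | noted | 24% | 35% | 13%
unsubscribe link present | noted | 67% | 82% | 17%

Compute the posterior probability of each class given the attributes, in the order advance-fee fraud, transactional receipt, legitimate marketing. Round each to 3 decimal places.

For each hypothesis, the unnormalized posterior weight is prior × product of the attribute likelihoods (using 1 − P(present | H) for each absent attribute):
  advance-fee fraud: 0.48 × (1 − 0.72) × 0.24 × 0.67 = 0.021612
  transactional receipt: 0.15 × (1 − 0.53) × 0.35 × 0.82 = 0.020233
  legitimate marketing: 0.37 × (1 − 0.31) × 0.13 × 0.17 = 0.0056421
The unnormalized weights sum to 0.047487.
P(advance-fee fraud | evidence) = 0.021612 / 0.047487 ≈ 0.455
P(transactional receipt | evidence) = 0.020233 / 0.047487 ≈ 0.426
P(legitimate marketing | evidence) = 0.0056421 / 0.047487 ≈ 0.119

0.455, 0.426, 0.119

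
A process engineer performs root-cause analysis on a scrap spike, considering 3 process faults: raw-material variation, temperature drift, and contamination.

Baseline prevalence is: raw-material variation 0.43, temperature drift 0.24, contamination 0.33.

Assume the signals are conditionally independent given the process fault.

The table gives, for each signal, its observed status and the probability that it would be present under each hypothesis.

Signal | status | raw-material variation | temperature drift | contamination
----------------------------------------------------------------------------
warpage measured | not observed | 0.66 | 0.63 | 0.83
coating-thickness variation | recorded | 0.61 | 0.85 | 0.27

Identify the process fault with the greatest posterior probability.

raw-material variation

For each hypothesis, the unnormalized posterior weight is prior × product of the signal likelihoods (using 1 − P(present | H) for each absent signal):
  raw-material variation: 0.43 × (1 − 0.66) × 0.61 = 0.089182
  temperature drift: 0.24 × (1 − 0.63) × 0.85 = 0.07548
  contamination: 0.33 × (1 − 0.83) × 0.27 = 0.015147
Marginal likelihood of the evidence = 0.17981.
P(raw-material variation | evidence) ≈ 0.089182 / 0.17981 ≈ 0.496
P(temperature drift | evidence) ≈ 0.07548 / 0.17981 ≈ 0.420
P(contamination | evidence) ≈ 0.015147 / 0.17981 ≈ 0.084
The largest is 0.496, so raw-material variation is most probable.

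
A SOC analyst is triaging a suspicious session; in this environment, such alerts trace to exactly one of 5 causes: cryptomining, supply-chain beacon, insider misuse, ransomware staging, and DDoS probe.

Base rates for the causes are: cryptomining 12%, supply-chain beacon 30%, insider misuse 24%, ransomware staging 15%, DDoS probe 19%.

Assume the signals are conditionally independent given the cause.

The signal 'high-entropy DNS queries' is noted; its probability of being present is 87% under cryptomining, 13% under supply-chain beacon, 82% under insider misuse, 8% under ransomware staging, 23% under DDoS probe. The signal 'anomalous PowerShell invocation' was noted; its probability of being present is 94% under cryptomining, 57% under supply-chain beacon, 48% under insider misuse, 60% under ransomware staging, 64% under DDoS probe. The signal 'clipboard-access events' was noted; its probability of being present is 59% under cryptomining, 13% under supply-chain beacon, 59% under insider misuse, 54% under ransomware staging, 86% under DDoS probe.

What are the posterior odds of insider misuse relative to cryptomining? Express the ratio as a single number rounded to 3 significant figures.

0.963

Unnormalized posterior weight (prior times the signal likelihoods) for each of the two hypotheses:
  insider misuse: 0.24 × 0.82 × 0.48 × 0.59 = 0.055734
  cryptomining: 0.12 × 0.87 × 0.94 × 0.59 = 0.0579
Odds(insider misuse : cryptomining) = 0.055734 / 0.0579 ≈ 0.963.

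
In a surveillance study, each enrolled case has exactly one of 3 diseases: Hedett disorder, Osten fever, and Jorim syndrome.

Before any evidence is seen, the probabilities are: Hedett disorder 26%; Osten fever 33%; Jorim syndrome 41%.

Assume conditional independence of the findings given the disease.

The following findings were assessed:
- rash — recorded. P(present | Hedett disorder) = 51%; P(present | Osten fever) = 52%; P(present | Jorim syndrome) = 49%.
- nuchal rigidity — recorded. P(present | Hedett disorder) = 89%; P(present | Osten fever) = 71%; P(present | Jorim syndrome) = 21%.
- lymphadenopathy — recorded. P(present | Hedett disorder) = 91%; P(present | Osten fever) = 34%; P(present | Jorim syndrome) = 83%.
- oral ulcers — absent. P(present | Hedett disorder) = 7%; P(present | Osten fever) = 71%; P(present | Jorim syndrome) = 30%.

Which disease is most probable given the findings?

Hedett disorder

For each hypothesis, the unnormalized posterior weight is prior × product of the finding likelihoods (using 1 − P(present | H) for each absent finding):
  Hedett disorder: 0.26 × 0.51 × 0.89 × 0.91 × (1 − 0.07) = 0.099875
  Osten fever: 0.33 × 0.52 × 0.71 × 0.34 × (1 − 0.71) = 0.012013
  Jorim syndrome: 0.41 × 0.49 × 0.21 × 0.83 × (1 − 0.30) = 0.024512
Marginal likelihood of the evidence = 0.1364.
P(Hedett disorder | evidence) ≈ 0.099875 / 0.1364 ≈ 0.732
P(Osten fever | evidence) ≈ 0.012013 / 0.1364 ≈ 0.088
P(Jorim syndrome | evidence) ≈ 0.024512 / 0.1364 ≈ 0.180
The largest is 0.732, so Hedett disorder is most probable.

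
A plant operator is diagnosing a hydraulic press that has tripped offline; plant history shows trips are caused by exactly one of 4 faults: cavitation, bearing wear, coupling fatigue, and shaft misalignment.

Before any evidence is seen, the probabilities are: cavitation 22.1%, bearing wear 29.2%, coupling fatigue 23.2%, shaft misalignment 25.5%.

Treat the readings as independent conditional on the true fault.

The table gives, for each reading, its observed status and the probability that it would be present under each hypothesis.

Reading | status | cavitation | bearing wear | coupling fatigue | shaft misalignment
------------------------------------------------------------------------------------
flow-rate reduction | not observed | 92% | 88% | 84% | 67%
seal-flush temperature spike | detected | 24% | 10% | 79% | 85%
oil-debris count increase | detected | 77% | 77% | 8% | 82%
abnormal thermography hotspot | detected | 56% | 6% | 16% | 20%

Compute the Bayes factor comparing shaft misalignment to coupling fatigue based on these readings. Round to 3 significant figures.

28.4

The Bayes factor is the ratio of the joint likelihoods of the reading pattern under the two hypotheses (using 1 − P(present | H) for each absent reading).
  shaft misalignment: (1 − 0.67) × 0.85 × 0.82 × 0.20 = 0.046002
  coupling fatigue: (1 − 0.84) × 0.79 × 0.08 × 0.16 = 0.0016179
Bayes factor = 0.046002 / 0.0016179 ≈ 28.4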